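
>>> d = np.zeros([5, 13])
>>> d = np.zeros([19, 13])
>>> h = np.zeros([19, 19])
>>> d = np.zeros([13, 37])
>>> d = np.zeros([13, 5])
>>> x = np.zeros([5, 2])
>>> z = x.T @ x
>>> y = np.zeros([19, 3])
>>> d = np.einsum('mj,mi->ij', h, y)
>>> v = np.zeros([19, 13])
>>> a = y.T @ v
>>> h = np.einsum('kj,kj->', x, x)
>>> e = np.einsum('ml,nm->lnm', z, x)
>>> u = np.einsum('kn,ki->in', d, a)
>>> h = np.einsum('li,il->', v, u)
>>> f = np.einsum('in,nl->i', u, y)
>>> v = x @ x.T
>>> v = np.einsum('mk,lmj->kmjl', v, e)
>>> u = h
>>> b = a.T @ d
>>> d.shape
(3, 19)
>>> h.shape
()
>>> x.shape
(5, 2)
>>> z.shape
(2, 2)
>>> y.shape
(19, 3)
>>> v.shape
(5, 5, 2, 2)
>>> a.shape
(3, 13)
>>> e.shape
(2, 5, 2)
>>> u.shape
()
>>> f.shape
(13,)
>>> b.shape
(13, 19)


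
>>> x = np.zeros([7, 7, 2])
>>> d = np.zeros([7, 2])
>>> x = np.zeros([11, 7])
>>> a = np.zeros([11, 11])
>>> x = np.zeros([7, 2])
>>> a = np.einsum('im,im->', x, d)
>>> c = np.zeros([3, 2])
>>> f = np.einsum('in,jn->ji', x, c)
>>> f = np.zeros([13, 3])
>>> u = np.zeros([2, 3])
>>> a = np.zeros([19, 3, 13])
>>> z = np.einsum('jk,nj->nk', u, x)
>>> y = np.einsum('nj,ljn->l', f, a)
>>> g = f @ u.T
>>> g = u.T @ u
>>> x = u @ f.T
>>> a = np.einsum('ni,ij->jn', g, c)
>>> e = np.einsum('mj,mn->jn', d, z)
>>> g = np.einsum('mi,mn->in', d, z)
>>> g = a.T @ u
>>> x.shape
(2, 13)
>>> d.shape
(7, 2)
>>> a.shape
(2, 3)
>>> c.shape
(3, 2)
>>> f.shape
(13, 3)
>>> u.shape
(2, 3)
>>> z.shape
(7, 3)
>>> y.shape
(19,)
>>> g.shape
(3, 3)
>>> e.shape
(2, 3)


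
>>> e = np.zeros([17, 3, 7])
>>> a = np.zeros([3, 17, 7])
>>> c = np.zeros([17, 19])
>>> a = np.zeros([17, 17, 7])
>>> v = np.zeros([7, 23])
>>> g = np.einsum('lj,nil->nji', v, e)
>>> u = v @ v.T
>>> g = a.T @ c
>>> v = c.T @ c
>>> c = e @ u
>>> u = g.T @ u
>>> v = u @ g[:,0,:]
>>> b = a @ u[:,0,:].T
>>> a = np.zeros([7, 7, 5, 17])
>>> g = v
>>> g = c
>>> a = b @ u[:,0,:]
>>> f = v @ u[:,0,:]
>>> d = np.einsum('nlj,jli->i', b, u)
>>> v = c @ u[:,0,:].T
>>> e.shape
(17, 3, 7)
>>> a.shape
(17, 17, 7)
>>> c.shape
(17, 3, 7)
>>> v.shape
(17, 3, 19)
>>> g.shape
(17, 3, 7)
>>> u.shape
(19, 17, 7)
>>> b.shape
(17, 17, 19)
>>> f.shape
(19, 17, 7)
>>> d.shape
(7,)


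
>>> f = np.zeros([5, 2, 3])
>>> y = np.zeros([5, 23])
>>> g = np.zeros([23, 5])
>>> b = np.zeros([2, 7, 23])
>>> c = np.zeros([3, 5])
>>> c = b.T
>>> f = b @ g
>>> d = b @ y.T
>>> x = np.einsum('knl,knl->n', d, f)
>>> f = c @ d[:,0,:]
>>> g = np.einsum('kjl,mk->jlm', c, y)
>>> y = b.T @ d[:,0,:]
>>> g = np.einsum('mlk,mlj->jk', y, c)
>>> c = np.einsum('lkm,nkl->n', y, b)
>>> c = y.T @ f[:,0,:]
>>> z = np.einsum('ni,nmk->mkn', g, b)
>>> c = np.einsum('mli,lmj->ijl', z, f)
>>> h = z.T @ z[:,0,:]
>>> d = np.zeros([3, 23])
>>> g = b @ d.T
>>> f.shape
(23, 7, 5)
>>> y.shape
(23, 7, 5)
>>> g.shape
(2, 7, 3)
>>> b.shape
(2, 7, 23)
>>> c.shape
(2, 5, 23)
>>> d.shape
(3, 23)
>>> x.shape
(7,)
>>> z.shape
(7, 23, 2)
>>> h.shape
(2, 23, 2)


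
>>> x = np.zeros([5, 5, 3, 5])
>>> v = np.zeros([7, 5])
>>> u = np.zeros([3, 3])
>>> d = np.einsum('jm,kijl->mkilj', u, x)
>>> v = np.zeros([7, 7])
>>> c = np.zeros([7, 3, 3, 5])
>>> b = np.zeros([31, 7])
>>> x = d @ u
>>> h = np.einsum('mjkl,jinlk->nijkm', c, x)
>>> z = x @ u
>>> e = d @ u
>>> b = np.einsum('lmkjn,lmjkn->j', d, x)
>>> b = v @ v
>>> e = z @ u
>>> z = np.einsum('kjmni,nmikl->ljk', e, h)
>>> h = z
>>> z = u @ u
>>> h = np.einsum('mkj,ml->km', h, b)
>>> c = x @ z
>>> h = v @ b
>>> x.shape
(3, 5, 5, 5, 3)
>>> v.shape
(7, 7)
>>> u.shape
(3, 3)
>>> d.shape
(3, 5, 5, 5, 3)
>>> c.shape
(3, 5, 5, 5, 3)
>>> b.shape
(7, 7)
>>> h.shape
(7, 7)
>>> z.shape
(3, 3)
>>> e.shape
(3, 5, 5, 5, 3)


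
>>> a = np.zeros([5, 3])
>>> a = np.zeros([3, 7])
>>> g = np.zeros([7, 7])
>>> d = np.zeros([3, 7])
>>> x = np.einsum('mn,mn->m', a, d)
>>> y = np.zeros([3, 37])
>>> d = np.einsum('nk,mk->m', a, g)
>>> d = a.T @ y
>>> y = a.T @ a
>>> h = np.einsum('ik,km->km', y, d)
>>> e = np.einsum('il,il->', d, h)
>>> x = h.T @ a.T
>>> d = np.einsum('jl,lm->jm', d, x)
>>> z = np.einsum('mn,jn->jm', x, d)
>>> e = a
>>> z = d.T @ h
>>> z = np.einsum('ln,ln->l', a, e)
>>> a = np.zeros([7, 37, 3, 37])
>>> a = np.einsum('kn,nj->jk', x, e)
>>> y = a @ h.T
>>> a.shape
(7, 37)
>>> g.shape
(7, 7)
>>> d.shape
(7, 3)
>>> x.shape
(37, 3)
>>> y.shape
(7, 7)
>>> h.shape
(7, 37)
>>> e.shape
(3, 7)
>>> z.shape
(3,)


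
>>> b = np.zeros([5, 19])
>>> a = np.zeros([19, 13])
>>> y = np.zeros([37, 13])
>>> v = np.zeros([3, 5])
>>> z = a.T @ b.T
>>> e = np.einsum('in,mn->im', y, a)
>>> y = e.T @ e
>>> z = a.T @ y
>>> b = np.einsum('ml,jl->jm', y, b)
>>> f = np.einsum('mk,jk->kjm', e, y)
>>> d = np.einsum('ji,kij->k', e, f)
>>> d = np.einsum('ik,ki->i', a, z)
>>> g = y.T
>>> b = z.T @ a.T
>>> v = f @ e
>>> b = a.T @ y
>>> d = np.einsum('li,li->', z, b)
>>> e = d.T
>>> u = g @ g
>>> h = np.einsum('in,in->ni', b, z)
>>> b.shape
(13, 19)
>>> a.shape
(19, 13)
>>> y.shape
(19, 19)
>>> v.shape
(19, 19, 19)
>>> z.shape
(13, 19)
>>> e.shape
()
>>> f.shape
(19, 19, 37)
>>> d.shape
()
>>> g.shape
(19, 19)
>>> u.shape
(19, 19)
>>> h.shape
(19, 13)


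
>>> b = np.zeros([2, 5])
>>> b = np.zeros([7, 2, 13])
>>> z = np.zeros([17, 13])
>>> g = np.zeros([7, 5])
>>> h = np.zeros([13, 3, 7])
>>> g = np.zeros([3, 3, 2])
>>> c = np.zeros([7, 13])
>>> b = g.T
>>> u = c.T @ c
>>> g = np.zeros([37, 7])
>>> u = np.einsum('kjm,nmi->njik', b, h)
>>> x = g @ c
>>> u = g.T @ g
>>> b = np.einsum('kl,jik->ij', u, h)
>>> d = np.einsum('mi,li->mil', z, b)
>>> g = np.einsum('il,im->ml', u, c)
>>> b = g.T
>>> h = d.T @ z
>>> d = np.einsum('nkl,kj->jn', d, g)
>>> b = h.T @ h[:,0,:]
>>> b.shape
(13, 13, 13)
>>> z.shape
(17, 13)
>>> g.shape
(13, 7)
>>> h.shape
(3, 13, 13)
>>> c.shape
(7, 13)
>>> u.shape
(7, 7)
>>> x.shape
(37, 13)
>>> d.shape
(7, 17)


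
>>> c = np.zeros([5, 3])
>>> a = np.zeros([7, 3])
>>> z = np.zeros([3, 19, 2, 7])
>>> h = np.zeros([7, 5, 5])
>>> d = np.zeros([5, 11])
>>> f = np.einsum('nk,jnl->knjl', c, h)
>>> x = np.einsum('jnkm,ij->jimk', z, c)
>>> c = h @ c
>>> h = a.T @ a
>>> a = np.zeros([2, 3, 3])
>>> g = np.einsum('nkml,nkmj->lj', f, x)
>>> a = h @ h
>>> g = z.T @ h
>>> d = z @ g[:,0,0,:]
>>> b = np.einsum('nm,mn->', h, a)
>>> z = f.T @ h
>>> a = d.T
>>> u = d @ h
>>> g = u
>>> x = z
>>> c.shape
(7, 5, 3)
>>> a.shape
(3, 2, 19, 3)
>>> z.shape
(5, 7, 5, 3)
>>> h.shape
(3, 3)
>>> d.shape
(3, 19, 2, 3)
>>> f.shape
(3, 5, 7, 5)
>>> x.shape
(5, 7, 5, 3)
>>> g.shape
(3, 19, 2, 3)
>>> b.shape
()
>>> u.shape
(3, 19, 2, 3)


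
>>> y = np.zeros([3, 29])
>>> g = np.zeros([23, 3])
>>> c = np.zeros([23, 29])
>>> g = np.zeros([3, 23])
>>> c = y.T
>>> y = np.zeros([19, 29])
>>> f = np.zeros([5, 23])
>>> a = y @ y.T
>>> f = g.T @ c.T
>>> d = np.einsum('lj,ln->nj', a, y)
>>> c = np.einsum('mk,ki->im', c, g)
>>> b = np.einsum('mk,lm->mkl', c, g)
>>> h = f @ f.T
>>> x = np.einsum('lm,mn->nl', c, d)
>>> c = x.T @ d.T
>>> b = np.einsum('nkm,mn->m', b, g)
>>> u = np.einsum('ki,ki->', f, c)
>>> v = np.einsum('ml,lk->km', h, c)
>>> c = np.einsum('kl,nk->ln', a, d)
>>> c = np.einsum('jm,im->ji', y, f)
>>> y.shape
(19, 29)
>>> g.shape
(3, 23)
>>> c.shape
(19, 23)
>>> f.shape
(23, 29)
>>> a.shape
(19, 19)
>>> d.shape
(29, 19)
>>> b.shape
(3,)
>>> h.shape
(23, 23)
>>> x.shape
(19, 23)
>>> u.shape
()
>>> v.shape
(29, 23)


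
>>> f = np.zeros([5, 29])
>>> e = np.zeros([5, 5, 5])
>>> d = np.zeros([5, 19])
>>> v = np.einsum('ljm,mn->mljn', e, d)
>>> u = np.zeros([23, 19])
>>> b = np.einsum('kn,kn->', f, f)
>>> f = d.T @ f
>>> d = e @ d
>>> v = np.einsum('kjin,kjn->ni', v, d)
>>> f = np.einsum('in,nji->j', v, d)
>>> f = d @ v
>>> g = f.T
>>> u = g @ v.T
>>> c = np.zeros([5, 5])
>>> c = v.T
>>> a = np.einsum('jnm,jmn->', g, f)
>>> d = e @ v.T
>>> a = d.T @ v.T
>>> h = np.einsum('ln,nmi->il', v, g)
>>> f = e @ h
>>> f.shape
(5, 5, 19)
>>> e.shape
(5, 5, 5)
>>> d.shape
(5, 5, 19)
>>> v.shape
(19, 5)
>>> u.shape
(5, 5, 19)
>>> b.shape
()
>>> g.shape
(5, 5, 5)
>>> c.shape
(5, 19)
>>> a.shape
(19, 5, 19)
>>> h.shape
(5, 19)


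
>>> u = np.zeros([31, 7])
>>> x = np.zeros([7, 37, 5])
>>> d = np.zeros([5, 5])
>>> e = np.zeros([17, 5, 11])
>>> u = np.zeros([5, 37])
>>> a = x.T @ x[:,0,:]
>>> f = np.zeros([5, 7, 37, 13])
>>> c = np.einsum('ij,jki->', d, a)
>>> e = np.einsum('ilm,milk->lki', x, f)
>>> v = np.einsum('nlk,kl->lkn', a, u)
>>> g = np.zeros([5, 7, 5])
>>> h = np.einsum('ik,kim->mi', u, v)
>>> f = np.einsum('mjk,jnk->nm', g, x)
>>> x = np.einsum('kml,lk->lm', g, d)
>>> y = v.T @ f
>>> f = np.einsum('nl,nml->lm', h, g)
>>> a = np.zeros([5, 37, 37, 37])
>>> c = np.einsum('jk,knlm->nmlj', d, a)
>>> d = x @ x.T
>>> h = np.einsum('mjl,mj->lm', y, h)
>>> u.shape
(5, 37)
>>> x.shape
(5, 7)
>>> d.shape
(5, 5)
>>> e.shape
(37, 13, 7)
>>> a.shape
(5, 37, 37, 37)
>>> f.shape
(5, 7)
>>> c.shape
(37, 37, 37, 5)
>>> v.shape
(37, 5, 5)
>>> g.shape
(5, 7, 5)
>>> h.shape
(5, 5)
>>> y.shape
(5, 5, 5)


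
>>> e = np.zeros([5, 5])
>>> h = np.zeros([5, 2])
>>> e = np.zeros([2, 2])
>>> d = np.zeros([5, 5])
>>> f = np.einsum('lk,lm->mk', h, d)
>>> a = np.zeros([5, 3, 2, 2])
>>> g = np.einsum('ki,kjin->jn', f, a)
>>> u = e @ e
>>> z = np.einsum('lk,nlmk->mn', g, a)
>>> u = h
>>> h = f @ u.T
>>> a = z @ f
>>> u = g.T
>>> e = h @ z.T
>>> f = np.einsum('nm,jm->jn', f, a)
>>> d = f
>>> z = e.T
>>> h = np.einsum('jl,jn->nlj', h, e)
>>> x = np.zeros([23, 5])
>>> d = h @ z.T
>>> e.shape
(5, 2)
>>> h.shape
(2, 5, 5)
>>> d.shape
(2, 5, 2)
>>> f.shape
(2, 5)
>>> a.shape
(2, 2)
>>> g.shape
(3, 2)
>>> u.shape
(2, 3)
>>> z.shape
(2, 5)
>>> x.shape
(23, 5)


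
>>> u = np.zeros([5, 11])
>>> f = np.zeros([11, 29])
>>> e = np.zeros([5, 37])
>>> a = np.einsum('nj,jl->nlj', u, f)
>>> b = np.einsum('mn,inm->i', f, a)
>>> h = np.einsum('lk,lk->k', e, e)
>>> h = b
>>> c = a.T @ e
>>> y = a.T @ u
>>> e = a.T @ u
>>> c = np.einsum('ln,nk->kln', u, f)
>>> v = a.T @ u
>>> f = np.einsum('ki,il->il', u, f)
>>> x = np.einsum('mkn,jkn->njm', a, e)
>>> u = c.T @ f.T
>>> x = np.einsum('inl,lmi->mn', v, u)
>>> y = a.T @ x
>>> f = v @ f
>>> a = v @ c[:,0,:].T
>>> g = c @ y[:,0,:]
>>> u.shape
(11, 5, 11)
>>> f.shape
(11, 29, 29)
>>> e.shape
(11, 29, 11)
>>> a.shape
(11, 29, 29)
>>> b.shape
(5,)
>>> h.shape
(5,)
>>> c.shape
(29, 5, 11)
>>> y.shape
(11, 29, 29)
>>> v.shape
(11, 29, 11)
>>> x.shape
(5, 29)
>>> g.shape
(29, 5, 29)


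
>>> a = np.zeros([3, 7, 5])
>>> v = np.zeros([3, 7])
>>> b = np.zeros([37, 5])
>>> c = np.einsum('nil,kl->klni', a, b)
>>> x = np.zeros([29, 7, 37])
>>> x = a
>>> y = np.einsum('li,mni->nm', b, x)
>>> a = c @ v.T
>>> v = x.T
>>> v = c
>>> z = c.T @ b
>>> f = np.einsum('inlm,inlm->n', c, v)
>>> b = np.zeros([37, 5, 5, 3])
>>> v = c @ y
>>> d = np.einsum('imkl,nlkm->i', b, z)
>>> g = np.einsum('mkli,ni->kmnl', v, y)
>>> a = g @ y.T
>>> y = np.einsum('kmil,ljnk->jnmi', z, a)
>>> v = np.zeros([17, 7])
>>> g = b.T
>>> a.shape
(5, 37, 7, 7)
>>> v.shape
(17, 7)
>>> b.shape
(37, 5, 5, 3)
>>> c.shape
(37, 5, 3, 7)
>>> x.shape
(3, 7, 5)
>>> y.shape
(37, 7, 3, 5)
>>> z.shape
(7, 3, 5, 5)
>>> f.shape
(5,)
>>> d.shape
(37,)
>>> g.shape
(3, 5, 5, 37)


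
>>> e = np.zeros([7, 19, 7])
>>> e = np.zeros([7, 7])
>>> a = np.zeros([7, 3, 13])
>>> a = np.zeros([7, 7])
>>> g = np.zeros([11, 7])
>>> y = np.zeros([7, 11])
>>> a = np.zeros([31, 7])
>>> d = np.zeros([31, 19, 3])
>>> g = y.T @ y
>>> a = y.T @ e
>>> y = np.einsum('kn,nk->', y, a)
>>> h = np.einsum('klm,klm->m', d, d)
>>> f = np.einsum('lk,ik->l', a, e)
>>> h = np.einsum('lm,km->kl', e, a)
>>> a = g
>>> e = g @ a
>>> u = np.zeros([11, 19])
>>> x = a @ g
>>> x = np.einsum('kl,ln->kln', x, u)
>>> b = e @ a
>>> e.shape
(11, 11)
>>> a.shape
(11, 11)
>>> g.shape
(11, 11)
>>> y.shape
()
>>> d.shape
(31, 19, 3)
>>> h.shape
(11, 7)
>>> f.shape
(11,)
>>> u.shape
(11, 19)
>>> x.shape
(11, 11, 19)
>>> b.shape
(11, 11)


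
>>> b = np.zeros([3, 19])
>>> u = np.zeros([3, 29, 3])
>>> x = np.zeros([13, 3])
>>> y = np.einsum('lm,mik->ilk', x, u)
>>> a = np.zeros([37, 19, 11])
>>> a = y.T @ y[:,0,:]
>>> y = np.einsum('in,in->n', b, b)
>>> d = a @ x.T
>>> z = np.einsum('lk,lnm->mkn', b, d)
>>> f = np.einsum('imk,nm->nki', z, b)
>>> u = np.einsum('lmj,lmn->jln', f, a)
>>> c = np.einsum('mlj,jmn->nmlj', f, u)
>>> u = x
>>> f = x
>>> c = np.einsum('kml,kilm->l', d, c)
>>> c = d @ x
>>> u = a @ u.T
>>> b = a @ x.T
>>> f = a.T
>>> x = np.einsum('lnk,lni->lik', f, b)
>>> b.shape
(3, 13, 13)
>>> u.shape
(3, 13, 13)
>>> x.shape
(3, 13, 3)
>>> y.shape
(19,)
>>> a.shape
(3, 13, 3)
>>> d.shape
(3, 13, 13)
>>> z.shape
(13, 19, 13)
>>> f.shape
(3, 13, 3)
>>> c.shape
(3, 13, 3)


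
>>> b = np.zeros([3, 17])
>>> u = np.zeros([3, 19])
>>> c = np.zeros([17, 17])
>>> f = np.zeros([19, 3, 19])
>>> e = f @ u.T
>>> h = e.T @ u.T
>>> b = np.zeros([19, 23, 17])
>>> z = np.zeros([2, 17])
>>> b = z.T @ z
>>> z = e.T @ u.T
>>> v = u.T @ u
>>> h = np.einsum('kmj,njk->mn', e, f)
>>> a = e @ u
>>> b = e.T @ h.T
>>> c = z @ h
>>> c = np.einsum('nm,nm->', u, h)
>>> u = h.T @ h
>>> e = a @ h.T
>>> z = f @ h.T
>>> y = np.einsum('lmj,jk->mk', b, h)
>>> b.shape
(3, 3, 3)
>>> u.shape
(19, 19)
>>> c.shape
()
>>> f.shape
(19, 3, 19)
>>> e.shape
(19, 3, 3)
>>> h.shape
(3, 19)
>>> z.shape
(19, 3, 3)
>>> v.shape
(19, 19)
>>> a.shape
(19, 3, 19)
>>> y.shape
(3, 19)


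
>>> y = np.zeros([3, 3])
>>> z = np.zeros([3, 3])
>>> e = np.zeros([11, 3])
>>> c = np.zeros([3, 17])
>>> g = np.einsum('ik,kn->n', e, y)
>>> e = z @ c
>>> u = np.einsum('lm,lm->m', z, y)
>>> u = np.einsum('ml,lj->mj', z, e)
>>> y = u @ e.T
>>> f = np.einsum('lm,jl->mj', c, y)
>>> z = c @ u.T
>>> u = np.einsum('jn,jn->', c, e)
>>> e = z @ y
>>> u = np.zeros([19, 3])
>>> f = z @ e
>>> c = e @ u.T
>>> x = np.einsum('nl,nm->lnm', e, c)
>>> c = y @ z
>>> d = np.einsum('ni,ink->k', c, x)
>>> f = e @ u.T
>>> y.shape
(3, 3)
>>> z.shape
(3, 3)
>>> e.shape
(3, 3)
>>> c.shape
(3, 3)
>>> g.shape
(3,)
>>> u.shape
(19, 3)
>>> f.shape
(3, 19)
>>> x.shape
(3, 3, 19)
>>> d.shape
(19,)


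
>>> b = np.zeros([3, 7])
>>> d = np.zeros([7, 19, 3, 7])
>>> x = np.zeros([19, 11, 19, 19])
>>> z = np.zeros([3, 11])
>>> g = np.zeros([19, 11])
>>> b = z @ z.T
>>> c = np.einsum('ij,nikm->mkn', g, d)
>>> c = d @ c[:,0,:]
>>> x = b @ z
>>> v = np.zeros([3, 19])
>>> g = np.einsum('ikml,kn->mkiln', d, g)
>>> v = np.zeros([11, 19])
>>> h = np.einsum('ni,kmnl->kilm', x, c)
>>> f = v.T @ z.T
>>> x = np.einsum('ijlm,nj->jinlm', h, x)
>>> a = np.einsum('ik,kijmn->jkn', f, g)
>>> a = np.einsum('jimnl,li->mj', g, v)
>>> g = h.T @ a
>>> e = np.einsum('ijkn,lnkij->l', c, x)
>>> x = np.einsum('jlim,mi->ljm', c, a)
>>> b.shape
(3, 3)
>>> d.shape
(7, 19, 3, 7)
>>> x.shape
(19, 7, 7)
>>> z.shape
(3, 11)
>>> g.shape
(19, 7, 11, 3)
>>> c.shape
(7, 19, 3, 7)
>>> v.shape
(11, 19)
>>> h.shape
(7, 11, 7, 19)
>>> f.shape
(19, 3)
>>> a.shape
(7, 3)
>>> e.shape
(11,)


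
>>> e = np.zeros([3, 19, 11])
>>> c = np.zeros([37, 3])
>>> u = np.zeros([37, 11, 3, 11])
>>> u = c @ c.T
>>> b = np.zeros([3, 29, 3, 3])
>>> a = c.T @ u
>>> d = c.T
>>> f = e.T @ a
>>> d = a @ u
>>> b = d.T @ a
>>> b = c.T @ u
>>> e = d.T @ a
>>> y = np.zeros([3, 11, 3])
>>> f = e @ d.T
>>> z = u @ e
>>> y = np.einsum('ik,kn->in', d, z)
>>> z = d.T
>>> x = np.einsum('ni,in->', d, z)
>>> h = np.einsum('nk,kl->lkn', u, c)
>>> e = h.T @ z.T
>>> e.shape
(37, 37, 37)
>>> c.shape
(37, 3)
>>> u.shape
(37, 37)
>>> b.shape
(3, 37)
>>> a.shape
(3, 37)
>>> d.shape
(3, 37)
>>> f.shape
(37, 3)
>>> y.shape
(3, 37)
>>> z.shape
(37, 3)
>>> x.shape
()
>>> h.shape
(3, 37, 37)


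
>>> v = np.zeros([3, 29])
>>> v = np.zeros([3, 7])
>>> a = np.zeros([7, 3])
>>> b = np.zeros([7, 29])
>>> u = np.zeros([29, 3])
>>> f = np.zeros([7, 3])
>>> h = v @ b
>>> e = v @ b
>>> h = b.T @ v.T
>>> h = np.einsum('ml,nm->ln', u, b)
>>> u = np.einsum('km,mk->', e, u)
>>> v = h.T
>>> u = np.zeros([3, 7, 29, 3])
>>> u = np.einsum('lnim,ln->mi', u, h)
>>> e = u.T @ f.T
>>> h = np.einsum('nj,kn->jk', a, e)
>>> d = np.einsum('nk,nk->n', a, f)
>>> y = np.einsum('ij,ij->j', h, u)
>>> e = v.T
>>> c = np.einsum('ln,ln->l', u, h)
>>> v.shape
(7, 3)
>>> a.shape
(7, 3)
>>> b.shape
(7, 29)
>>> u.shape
(3, 29)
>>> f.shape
(7, 3)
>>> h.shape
(3, 29)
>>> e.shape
(3, 7)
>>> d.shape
(7,)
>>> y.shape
(29,)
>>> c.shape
(3,)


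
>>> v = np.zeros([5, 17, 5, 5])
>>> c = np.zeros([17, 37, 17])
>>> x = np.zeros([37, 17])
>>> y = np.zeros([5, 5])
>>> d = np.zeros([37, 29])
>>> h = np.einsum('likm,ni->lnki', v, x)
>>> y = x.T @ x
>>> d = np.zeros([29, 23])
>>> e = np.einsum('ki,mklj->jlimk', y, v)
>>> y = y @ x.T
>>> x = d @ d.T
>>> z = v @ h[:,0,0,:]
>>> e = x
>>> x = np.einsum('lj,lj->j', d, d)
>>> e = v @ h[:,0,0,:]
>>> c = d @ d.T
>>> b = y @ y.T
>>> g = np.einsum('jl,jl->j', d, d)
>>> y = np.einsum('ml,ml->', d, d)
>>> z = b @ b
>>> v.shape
(5, 17, 5, 5)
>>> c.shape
(29, 29)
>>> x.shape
(23,)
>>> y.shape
()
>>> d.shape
(29, 23)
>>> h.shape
(5, 37, 5, 17)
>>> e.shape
(5, 17, 5, 17)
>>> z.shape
(17, 17)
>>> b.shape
(17, 17)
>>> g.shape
(29,)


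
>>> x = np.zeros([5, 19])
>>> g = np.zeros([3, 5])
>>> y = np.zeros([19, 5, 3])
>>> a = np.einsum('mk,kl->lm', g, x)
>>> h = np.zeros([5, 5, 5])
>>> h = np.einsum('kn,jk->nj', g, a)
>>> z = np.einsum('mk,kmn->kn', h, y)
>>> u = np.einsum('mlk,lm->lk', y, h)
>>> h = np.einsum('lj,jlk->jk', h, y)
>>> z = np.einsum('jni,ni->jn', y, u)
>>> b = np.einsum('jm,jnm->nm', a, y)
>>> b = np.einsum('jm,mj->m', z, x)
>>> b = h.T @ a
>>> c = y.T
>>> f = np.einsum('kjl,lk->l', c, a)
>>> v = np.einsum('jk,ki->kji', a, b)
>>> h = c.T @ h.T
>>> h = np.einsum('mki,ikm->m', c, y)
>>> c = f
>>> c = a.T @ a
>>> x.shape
(5, 19)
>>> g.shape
(3, 5)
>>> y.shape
(19, 5, 3)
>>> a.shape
(19, 3)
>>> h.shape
(3,)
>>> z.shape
(19, 5)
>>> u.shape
(5, 3)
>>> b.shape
(3, 3)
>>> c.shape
(3, 3)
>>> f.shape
(19,)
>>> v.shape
(3, 19, 3)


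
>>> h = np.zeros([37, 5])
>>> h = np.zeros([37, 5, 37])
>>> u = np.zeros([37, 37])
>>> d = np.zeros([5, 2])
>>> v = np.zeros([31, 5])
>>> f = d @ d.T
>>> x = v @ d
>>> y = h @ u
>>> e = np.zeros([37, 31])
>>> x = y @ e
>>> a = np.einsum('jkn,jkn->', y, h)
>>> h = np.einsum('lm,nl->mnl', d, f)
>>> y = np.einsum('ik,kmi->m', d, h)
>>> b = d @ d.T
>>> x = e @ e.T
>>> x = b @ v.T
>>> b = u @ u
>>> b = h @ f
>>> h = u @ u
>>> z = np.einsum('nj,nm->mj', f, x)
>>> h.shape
(37, 37)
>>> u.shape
(37, 37)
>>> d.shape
(5, 2)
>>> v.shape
(31, 5)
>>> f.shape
(5, 5)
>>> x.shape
(5, 31)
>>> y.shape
(5,)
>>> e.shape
(37, 31)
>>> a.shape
()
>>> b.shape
(2, 5, 5)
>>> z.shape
(31, 5)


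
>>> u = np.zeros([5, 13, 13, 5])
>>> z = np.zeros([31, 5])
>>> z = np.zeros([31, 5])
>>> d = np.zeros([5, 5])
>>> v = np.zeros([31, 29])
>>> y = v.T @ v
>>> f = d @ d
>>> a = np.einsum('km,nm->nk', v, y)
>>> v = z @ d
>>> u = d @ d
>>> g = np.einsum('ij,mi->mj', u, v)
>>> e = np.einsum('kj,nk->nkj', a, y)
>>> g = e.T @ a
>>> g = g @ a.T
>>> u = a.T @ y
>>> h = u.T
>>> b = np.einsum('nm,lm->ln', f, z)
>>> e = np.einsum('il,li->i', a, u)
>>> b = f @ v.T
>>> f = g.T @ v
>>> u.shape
(31, 29)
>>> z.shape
(31, 5)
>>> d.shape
(5, 5)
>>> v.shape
(31, 5)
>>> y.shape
(29, 29)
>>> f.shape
(29, 29, 5)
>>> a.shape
(29, 31)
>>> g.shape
(31, 29, 29)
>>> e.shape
(29,)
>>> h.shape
(29, 31)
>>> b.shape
(5, 31)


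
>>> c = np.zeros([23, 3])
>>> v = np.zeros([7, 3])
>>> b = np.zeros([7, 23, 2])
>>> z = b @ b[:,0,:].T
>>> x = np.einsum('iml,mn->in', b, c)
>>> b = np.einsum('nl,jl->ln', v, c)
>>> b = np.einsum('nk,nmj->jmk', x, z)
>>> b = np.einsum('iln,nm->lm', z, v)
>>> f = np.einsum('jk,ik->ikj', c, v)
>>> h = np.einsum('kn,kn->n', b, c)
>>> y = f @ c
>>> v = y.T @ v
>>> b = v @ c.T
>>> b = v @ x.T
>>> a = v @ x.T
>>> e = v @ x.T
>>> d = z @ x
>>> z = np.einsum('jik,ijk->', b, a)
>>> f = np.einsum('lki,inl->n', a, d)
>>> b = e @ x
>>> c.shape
(23, 3)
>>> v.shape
(3, 3, 3)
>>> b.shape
(3, 3, 3)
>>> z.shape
()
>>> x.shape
(7, 3)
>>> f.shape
(23,)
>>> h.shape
(3,)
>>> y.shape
(7, 3, 3)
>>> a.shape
(3, 3, 7)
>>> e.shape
(3, 3, 7)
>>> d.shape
(7, 23, 3)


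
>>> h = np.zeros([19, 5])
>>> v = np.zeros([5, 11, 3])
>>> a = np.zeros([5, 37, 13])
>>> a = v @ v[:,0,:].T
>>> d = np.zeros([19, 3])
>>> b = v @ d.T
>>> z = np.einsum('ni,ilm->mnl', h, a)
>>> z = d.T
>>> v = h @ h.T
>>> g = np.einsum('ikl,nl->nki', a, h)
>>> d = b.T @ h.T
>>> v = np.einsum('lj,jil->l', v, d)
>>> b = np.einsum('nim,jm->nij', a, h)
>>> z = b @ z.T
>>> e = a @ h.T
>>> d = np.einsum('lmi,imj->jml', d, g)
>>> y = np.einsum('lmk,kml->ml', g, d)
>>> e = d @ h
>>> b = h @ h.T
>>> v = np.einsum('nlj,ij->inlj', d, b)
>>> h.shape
(19, 5)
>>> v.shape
(19, 5, 11, 19)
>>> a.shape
(5, 11, 5)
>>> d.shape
(5, 11, 19)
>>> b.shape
(19, 19)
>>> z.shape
(5, 11, 3)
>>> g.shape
(19, 11, 5)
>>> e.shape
(5, 11, 5)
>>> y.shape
(11, 19)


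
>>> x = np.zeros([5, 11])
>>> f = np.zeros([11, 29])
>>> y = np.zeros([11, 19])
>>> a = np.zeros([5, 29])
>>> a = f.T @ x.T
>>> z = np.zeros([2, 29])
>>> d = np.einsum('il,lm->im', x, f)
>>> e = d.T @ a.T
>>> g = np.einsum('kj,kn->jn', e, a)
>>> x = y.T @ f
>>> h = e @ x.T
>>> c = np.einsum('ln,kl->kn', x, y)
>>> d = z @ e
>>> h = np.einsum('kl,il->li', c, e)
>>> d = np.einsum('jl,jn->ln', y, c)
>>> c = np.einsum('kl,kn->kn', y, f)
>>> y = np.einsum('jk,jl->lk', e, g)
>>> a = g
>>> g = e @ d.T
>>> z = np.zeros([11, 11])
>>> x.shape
(19, 29)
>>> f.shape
(11, 29)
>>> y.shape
(5, 29)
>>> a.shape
(29, 5)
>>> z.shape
(11, 11)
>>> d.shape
(19, 29)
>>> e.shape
(29, 29)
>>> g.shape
(29, 19)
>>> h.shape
(29, 29)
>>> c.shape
(11, 29)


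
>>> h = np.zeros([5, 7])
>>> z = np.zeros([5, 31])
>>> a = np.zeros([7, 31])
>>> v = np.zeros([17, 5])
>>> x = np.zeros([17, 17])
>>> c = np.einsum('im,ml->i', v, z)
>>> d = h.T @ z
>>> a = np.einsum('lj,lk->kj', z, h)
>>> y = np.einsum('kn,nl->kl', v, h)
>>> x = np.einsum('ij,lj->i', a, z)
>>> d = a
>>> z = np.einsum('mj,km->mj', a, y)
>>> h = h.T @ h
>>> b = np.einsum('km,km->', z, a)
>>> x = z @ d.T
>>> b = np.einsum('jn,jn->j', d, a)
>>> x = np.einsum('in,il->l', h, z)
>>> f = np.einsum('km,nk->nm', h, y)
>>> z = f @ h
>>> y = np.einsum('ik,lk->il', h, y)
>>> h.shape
(7, 7)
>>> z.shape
(17, 7)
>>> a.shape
(7, 31)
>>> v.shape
(17, 5)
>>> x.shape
(31,)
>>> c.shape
(17,)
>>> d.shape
(7, 31)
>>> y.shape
(7, 17)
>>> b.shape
(7,)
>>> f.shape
(17, 7)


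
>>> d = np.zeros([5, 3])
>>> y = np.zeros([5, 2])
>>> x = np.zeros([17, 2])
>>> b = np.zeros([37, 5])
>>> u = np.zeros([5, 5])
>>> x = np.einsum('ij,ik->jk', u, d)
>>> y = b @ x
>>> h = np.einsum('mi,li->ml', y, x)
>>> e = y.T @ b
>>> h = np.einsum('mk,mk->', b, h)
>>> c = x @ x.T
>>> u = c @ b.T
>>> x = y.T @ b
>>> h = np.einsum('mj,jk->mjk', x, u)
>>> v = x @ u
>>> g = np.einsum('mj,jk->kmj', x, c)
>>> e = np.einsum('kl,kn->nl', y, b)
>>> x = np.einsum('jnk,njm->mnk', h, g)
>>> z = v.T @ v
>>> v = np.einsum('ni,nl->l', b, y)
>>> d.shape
(5, 3)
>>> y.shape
(37, 3)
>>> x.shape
(5, 5, 37)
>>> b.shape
(37, 5)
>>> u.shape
(5, 37)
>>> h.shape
(3, 5, 37)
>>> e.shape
(5, 3)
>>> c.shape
(5, 5)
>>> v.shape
(3,)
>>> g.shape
(5, 3, 5)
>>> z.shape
(37, 37)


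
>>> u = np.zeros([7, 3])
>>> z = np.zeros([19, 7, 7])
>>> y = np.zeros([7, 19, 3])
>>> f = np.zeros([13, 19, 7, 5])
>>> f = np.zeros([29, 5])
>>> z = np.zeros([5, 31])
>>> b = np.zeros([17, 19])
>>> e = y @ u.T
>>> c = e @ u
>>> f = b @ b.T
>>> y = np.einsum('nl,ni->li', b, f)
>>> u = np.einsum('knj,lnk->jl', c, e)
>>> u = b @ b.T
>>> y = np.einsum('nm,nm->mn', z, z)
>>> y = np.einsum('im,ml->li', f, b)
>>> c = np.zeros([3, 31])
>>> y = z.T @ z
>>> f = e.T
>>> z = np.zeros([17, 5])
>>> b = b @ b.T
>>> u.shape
(17, 17)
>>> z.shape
(17, 5)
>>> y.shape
(31, 31)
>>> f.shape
(7, 19, 7)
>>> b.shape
(17, 17)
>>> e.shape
(7, 19, 7)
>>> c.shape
(3, 31)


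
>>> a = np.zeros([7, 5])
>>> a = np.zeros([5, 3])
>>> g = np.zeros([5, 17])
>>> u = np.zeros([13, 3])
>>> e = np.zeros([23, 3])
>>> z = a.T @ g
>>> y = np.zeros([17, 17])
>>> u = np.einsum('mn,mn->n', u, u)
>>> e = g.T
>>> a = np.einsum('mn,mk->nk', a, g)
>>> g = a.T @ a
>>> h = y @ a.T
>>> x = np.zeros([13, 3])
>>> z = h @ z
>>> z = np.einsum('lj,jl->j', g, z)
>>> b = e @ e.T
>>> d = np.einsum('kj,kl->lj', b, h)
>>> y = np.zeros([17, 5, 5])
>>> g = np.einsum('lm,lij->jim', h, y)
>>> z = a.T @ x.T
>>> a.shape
(3, 17)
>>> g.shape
(5, 5, 3)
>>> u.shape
(3,)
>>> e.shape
(17, 5)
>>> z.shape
(17, 13)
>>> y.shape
(17, 5, 5)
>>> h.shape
(17, 3)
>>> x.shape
(13, 3)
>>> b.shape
(17, 17)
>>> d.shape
(3, 17)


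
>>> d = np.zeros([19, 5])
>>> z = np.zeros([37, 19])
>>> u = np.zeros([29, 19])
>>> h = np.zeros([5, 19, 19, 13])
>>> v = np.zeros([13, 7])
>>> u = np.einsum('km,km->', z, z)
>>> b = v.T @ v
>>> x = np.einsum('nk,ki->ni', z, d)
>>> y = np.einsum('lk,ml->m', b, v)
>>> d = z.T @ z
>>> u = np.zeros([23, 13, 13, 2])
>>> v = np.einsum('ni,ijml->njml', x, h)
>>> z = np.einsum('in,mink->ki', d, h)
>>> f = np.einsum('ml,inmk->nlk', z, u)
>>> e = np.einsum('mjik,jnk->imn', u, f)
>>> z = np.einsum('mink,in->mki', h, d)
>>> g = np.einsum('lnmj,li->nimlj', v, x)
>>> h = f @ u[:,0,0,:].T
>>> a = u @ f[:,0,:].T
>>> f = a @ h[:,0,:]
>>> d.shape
(19, 19)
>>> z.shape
(5, 13, 19)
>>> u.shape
(23, 13, 13, 2)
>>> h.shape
(13, 19, 23)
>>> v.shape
(37, 19, 19, 13)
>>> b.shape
(7, 7)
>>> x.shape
(37, 5)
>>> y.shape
(13,)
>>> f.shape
(23, 13, 13, 23)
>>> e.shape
(13, 23, 19)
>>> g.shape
(19, 5, 19, 37, 13)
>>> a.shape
(23, 13, 13, 13)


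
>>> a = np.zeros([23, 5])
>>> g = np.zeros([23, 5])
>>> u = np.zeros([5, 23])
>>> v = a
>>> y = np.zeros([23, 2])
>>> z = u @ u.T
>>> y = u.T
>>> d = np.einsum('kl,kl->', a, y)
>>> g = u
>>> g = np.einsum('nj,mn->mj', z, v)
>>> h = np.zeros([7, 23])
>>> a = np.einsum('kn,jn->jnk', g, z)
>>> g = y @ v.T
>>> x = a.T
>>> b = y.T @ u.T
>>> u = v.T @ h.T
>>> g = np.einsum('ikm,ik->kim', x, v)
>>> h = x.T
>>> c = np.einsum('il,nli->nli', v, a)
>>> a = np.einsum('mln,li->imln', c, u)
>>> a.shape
(7, 5, 5, 23)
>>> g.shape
(5, 23, 5)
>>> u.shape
(5, 7)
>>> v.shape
(23, 5)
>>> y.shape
(23, 5)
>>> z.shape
(5, 5)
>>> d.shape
()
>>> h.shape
(5, 5, 23)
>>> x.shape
(23, 5, 5)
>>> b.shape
(5, 5)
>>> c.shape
(5, 5, 23)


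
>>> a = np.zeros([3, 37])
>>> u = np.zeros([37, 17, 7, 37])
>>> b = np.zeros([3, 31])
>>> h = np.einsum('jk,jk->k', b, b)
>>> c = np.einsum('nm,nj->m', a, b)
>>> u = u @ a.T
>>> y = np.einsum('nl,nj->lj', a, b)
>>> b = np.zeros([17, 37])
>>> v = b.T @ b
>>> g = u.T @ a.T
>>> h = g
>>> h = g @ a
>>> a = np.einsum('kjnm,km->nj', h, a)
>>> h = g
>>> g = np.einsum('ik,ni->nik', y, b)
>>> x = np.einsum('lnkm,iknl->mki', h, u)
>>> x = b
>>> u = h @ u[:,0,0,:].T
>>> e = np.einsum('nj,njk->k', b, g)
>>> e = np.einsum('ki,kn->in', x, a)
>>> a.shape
(17, 7)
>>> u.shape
(3, 7, 17, 37)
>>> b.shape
(17, 37)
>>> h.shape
(3, 7, 17, 3)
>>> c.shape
(37,)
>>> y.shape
(37, 31)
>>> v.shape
(37, 37)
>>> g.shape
(17, 37, 31)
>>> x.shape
(17, 37)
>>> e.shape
(37, 7)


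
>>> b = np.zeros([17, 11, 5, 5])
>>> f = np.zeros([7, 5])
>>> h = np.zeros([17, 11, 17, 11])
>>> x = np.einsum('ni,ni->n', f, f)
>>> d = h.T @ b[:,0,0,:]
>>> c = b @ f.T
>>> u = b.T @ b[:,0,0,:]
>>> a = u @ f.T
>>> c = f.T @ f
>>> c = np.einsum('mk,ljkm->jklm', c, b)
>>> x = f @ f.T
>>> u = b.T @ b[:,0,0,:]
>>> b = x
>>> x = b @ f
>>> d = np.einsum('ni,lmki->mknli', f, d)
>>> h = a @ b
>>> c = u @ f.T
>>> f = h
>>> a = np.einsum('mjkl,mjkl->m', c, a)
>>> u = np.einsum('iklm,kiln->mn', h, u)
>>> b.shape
(7, 7)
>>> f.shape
(5, 5, 11, 7)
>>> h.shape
(5, 5, 11, 7)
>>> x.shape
(7, 5)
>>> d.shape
(17, 11, 7, 11, 5)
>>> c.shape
(5, 5, 11, 7)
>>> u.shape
(7, 5)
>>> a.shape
(5,)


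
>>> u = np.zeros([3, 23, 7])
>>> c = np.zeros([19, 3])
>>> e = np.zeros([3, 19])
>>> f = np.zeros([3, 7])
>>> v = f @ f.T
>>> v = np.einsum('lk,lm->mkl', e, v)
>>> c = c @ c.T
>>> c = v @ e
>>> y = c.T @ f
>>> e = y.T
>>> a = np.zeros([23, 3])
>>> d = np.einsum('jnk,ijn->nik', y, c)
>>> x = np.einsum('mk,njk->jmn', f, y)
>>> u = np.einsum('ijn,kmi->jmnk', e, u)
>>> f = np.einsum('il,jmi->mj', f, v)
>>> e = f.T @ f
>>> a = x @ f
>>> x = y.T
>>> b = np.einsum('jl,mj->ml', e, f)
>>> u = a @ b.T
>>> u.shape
(19, 3, 19)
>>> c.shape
(3, 19, 19)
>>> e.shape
(3, 3)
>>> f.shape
(19, 3)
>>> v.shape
(3, 19, 3)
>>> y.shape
(19, 19, 7)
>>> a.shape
(19, 3, 3)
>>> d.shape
(19, 3, 7)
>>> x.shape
(7, 19, 19)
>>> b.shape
(19, 3)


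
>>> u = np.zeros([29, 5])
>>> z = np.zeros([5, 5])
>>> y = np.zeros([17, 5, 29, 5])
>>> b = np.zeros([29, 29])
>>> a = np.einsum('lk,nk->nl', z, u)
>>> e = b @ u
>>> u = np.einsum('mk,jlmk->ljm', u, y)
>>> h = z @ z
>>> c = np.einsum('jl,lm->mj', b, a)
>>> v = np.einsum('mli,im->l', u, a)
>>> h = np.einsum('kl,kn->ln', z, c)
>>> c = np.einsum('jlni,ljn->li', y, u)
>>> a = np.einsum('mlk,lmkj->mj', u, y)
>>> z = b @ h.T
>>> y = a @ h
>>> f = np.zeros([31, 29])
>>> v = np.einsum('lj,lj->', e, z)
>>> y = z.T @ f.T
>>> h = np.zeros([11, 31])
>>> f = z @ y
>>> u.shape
(5, 17, 29)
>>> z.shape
(29, 5)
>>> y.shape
(5, 31)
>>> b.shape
(29, 29)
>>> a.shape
(5, 5)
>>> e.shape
(29, 5)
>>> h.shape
(11, 31)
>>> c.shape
(5, 5)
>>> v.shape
()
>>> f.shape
(29, 31)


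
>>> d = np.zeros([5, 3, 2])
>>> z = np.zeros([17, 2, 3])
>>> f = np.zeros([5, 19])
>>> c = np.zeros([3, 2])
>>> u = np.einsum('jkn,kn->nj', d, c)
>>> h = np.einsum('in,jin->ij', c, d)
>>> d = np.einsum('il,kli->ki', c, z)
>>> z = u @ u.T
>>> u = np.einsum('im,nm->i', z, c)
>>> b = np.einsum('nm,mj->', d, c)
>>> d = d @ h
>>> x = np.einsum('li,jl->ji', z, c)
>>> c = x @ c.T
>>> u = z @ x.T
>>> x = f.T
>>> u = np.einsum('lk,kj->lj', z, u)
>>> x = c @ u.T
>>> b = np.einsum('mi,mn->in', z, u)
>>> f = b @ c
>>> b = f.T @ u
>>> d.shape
(17, 5)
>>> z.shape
(2, 2)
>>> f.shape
(2, 3)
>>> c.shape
(3, 3)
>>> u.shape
(2, 3)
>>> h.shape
(3, 5)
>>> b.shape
(3, 3)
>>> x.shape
(3, 2)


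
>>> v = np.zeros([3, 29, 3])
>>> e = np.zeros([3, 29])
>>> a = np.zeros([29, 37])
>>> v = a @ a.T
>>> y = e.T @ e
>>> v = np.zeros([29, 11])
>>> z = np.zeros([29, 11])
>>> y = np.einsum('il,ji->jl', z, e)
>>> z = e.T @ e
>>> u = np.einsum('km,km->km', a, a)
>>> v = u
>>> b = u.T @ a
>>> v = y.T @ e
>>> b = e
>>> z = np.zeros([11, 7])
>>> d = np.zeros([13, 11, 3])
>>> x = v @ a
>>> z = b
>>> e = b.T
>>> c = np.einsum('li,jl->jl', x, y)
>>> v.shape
(11, 29)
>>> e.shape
(29, 3)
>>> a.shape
(29, 37)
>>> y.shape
(3, 11)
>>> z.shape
(3, 29)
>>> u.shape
(29, 37)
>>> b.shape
(3, 29)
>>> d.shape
(13, 11, 3)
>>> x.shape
(11, 37)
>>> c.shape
(3, 11)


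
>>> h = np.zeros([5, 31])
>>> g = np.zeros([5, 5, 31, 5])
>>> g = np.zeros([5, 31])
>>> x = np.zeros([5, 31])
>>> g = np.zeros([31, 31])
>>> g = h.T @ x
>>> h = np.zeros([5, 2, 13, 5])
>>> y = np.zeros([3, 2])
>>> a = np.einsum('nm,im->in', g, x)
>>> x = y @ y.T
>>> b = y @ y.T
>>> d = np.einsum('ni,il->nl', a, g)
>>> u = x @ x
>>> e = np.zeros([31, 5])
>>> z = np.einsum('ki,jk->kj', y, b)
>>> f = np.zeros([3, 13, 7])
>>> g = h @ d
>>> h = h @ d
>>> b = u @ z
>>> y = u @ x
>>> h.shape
(5, 2, 13, 31)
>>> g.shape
(5, 2, 13, 31)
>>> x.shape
(3, 3)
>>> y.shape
(3, 3)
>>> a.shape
(5, 31)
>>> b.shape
(3, 3)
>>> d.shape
(5, 31)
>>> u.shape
(3, 3)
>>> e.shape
(31, 5)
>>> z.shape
(3, 3)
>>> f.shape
(3, 13, 7)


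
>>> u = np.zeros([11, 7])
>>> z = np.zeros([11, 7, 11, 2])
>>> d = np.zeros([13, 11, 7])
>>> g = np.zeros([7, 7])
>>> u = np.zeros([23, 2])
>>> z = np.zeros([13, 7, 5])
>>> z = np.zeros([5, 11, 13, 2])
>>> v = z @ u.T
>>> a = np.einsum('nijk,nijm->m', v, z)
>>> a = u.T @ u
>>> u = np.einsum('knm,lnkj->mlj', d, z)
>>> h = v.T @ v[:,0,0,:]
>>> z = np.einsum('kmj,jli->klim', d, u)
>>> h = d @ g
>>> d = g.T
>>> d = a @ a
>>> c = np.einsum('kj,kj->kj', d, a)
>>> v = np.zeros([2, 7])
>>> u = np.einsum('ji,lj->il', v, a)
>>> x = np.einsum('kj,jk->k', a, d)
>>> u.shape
(7, 2)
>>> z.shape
(13, 5, 2, 11)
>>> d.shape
(2, 2)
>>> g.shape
(7, 7)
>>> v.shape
(2, 7)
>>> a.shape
(2, 2)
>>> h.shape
(13, 11, 7)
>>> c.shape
(2, 2)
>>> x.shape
(2,)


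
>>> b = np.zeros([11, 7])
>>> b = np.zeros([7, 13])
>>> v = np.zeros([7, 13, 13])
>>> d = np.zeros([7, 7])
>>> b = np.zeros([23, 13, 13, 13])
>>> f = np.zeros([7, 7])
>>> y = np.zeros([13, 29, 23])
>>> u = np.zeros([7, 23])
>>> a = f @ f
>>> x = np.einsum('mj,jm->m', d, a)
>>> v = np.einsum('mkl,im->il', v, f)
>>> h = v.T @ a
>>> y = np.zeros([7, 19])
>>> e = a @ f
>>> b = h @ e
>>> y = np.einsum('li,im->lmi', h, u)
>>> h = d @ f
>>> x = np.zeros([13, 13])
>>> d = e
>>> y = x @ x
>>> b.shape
(13, 7)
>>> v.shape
(7, 13)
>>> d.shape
(7, 7)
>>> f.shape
(7, 7)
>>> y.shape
(13, 13)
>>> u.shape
(7, 23)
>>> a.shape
(7, 7)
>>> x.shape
(13, 13)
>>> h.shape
(7, 7)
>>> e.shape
(7, 7)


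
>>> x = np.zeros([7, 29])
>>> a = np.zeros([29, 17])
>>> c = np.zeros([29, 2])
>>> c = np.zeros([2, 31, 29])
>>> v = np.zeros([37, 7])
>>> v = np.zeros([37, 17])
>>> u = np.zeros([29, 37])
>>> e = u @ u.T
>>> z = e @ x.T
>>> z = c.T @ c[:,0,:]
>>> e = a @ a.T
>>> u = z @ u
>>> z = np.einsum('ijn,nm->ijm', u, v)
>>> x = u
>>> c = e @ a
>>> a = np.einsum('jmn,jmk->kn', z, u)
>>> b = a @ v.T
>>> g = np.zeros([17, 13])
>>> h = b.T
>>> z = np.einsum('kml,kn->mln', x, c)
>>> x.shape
(29, 31, 37)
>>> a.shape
(37, 17)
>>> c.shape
(29, 17)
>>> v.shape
(37, 17)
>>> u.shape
(29, 31, 37)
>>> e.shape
(29, 29)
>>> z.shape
(31, 37, 17)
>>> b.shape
(37, 37)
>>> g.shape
(17, 13)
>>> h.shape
(37, 37)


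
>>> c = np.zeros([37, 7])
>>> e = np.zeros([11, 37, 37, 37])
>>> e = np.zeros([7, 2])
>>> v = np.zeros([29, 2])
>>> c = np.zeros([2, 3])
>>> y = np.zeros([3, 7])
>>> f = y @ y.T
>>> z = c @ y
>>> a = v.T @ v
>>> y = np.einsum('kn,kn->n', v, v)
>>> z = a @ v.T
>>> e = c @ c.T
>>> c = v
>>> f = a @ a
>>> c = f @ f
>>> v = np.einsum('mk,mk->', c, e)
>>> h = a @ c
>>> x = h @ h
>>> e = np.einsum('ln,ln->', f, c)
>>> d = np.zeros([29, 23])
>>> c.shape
(2, 2)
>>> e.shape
()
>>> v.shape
()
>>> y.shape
(2,)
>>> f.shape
(2, 2)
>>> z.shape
(2, 29)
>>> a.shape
(2, 2)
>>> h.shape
(2, 2)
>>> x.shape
(2, 2)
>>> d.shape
(29, 23)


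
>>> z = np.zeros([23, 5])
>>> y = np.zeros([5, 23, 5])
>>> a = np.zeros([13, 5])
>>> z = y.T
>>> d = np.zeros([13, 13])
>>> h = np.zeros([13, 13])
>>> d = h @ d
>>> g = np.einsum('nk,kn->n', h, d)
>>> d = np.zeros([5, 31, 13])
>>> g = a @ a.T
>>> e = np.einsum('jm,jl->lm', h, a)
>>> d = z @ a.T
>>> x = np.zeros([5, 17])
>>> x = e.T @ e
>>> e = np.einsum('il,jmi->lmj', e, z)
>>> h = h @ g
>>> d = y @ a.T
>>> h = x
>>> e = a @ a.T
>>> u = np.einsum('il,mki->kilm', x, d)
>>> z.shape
(5, 23, 5)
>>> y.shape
(5, 23, 5)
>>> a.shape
(13, 5)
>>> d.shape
(5, 23, 13)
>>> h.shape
(13, 13)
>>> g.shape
(13, 13)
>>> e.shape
(13, 13)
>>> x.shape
(13, 13)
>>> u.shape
(23, 13, 13, 5)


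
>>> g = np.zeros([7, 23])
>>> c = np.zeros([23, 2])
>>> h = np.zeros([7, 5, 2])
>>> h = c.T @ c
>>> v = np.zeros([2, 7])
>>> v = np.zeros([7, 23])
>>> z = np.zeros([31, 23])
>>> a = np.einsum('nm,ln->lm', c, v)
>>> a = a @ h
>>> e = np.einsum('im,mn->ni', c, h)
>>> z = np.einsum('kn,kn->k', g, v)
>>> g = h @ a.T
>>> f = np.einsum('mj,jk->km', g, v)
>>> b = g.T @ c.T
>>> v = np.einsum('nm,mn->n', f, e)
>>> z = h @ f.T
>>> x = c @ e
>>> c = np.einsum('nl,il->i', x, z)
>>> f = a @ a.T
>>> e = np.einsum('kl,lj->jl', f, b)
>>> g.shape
(2, 7)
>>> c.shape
(2,)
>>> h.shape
(2, 2)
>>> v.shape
(23,)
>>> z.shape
(2, 23)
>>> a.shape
(7, 2)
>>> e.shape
(23, 7)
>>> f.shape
(7, 7)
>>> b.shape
(7, 23)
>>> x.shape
(23, 23)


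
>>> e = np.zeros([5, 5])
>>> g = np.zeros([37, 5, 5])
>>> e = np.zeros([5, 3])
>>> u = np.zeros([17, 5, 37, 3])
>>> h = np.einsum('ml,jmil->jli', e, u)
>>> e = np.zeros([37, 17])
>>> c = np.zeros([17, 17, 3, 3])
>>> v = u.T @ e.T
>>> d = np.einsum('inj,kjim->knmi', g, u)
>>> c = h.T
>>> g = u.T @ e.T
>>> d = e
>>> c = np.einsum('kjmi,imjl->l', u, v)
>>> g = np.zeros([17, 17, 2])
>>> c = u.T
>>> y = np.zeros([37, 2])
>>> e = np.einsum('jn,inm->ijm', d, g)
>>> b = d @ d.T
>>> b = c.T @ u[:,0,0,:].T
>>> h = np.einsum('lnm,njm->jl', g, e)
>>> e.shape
(17, 37, 2)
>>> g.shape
(17, 17, 2)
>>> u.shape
(17, 5, 37, 3)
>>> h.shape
(37, 17)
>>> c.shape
(3, 37, 5, 17)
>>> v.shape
(3, 37, 5, 37)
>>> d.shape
(37, 17)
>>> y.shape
(37, 2)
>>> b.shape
(17, 5, 37, 17)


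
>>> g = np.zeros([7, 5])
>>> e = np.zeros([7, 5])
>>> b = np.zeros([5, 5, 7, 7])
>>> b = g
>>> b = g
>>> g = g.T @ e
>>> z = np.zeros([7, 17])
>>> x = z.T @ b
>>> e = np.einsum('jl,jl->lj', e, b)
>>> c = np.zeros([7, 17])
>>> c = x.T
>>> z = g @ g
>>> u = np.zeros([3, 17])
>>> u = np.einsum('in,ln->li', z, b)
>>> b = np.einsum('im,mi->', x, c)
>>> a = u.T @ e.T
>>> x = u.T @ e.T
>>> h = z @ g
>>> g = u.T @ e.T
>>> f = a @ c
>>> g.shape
(5, 5)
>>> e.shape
(5, 7)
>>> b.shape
()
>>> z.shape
(5, 5)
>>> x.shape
(5, 5)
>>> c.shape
(5, 17)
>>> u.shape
(7, 5)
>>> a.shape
(5, 5)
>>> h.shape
(5, 5)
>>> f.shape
(5, 17)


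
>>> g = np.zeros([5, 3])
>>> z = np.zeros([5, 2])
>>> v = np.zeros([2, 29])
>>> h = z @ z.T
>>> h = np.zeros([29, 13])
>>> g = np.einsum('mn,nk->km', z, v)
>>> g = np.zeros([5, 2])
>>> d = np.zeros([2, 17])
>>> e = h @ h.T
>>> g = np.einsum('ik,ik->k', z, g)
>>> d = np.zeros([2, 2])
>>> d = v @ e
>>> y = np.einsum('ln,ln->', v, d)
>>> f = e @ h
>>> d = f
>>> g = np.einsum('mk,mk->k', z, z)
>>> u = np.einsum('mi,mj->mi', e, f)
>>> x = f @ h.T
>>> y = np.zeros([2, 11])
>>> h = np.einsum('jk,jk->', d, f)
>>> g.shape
(2,)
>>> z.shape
(5, 2)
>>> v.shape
(2, 29)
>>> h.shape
()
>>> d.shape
(29, 13)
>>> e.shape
(29, 29)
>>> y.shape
(2, 11)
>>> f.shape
(29, 13)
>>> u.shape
(29, 29)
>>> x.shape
(29, 29)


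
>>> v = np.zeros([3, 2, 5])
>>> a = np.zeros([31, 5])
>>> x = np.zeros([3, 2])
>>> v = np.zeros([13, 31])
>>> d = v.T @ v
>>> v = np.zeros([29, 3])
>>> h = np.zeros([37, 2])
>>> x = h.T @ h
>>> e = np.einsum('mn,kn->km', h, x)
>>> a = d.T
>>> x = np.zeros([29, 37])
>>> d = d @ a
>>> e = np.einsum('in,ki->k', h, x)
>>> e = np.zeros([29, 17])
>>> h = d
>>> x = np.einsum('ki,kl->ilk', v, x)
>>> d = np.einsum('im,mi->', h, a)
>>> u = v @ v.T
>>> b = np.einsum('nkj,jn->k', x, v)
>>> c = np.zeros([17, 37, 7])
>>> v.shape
(29, 3)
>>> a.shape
(31, 31)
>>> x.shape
(3, 37, 29)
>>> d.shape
()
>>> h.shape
(31, 31)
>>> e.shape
(29, 17)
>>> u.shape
(29, 29)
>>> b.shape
(37,)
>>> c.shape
(17, 37, 7)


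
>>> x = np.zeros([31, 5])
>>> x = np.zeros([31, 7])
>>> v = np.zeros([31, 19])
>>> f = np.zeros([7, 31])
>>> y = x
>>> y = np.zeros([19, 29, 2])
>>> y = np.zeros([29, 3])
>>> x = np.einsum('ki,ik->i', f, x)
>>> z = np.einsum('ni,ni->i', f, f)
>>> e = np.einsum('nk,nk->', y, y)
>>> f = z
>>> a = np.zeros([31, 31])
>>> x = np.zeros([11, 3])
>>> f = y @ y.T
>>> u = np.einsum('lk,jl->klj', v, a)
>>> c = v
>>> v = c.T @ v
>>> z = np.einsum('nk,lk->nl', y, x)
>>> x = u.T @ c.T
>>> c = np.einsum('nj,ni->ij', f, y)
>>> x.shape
(31, 31, 31)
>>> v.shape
(19, 19)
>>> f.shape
(29, 29)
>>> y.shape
(29, 3)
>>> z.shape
(29, 11)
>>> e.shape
()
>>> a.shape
(31, 31)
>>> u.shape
(19, 31, 31)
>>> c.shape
(3, 29)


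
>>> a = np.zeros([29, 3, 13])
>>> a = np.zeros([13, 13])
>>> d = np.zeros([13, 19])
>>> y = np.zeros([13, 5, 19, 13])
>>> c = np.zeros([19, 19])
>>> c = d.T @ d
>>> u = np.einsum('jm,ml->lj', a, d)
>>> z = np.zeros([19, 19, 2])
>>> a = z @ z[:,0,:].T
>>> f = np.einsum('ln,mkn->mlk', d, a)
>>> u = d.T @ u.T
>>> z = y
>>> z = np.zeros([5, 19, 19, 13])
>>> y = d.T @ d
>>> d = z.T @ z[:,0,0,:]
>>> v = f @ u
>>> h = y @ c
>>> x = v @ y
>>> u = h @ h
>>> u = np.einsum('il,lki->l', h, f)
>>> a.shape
(19, 19, 19)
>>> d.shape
(13, 19, 19, 13)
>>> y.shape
(19, 19)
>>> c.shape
(19, 19)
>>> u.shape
(19,)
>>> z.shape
(5, 19, 19, 13)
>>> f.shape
(19, 13, 19)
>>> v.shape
(19, 13, 19)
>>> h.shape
(19, 19)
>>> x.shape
(19, 13, 19)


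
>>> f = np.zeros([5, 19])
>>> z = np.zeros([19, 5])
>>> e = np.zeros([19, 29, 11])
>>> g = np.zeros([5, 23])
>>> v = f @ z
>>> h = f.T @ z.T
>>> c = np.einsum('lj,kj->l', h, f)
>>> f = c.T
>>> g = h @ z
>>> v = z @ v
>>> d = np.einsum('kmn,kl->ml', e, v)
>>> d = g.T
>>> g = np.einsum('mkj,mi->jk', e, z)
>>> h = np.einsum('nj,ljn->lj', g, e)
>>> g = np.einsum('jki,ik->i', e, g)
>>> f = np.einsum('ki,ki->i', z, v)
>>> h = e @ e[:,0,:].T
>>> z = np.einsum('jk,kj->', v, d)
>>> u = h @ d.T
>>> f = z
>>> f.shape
()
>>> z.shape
()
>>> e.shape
(19, 29, 11)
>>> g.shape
(11,)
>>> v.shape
(19, 5)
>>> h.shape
(19, 29, 19)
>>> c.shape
(19,)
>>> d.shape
(5, 19)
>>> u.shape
(19, 29, 5)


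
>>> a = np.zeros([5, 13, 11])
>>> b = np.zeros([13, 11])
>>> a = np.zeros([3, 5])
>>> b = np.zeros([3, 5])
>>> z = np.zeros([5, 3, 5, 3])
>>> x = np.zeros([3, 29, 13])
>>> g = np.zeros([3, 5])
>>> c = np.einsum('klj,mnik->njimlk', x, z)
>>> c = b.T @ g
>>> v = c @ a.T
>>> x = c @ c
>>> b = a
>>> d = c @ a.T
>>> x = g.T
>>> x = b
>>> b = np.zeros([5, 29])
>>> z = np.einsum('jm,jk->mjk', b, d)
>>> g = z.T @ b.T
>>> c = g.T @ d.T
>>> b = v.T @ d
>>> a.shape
(3, 5)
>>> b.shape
(3, 3)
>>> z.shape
(29, 5, 3)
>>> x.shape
(3, 5)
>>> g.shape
(3, 5, 5)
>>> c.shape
(5, 5, 5)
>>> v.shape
(5, 3)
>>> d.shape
(5, 3)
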